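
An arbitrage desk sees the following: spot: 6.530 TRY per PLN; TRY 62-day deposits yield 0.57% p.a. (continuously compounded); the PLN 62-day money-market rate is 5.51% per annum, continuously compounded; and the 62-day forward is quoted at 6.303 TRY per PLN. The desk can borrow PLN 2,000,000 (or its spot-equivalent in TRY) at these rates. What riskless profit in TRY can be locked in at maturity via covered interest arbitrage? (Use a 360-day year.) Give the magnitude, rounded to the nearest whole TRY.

T = 62/360 years.
Route A — deposit PLN, sell forward: 2,000,000 × 1.009534612 × 6.303 = TRY 12,726,193.32.
Route B — convert at spot, deposit TRY: 2,000,000 × 6.530 × 1.0009821487 = TRY 13,072,826.86.
The quoted forward undervalues PLN, so borrow PLN, convert to TRY at spot, deposit the TRY at 0.57%, and buy PLN forward at 6.303 to cover the loan.
Arbitrage profit = |12,726,193.32 − 13,072,826.86| = TRY 346,634.

TRY 346,634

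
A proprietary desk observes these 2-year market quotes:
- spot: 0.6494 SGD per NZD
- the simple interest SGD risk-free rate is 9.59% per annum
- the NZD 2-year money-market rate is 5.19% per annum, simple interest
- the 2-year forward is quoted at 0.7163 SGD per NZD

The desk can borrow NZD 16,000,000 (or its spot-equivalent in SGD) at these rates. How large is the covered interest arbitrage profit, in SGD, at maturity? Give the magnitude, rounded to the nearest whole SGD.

SGD 267,152

T = 2 years.
Invest the NZD and cover forward: 16,000,000 × 1.103800 × 0.7163 = SGD 12,650,431.04.
Convert at spot and invest in SGD: 16,000,000 × 0.6494 × 1.191800 = SGD 12,383,278.72.
The quoted forward overvalues NZD, so borrow SGD, buy NZD at spot, deposit the NZD at 5.19%, and sell the proceeds forward at 0.7163.
The gap between the two covered legs is SGD 267,152.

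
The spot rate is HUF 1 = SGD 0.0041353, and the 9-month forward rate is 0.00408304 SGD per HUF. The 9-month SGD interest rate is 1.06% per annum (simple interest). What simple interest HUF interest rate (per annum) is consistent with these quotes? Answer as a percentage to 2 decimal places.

2.78%

T = 9/12 years.
CIP gives F = S · g_SGD/g_HUF, so g_SGD/g_HUF = 0.00408304/0.0041353 = 0.9873625.
SGD growth factor: 1 + 0.0106×9/12 = 1.007950.
Hence g_HUF = 1.020851.
r = (1.020851 − 1)/(9/12) = 0.027801 → 2.78%.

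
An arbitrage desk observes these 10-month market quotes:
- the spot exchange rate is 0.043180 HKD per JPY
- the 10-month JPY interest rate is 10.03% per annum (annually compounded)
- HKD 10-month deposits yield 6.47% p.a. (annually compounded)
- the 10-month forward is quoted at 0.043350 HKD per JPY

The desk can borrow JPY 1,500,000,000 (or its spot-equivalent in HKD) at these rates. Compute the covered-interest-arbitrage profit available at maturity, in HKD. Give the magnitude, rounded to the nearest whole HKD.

HKD 2,172,448

T = 10/12 years.
Route A — deposit JPY, sell forward: 1,500,000,000 × 1.0829105734 × 0.043350 = HKD 70,416,260.04.
Route B — convert at spot, deposit HKD: 1,500,000,000 × 0.043180 × 1.053633034 = HKD 68,243,811.61.
The quoted forward overvalues JPY, so borrow HKD, buy JPY at spot, deposit the JPY at 10.03%, and sell the proceeds forward at 0.043350.
The gap between the two covered legs is HKD 2,172,448.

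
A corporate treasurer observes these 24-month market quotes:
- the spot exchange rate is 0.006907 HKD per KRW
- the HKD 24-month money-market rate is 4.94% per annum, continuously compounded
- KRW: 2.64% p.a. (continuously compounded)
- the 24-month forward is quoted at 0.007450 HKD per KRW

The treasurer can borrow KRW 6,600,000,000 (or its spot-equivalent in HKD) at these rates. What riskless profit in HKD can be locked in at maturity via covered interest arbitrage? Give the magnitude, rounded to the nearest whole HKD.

HKD 1,515,815

T = 2 years.
Route A — deposit KRW, sell forward: 6,600,000,000 × 1.0542187803 × 0.007450 = HKD 51,835,937.43.
Route B — convert at spot, deposit HKD: 6,600,000,000 × 0.006907 × 1.1038455084 = HKD 50,320,122.12.
The quoted forward overvalues KRW, so borrow HKD, buy KRW at spot, deposit the KRW at 2.64%, and sell the proceeds forward at 0.007450.
Arbitrage profit = |51,835,937.43 − 50,320,122.12| = HKD 1,515,815.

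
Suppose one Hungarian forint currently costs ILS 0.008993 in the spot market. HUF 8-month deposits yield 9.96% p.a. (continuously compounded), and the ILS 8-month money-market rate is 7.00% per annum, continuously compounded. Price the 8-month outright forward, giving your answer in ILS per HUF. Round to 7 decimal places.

0.0088173

T = 8/12 years.
ILS growth factor: e^(0.0700×8/12) = 1.0477727.
Growth of 1 HUF over T: e^(0.0996×8/12) = 1.0686541.
CIP: F = S · (grow ILS)/(grow HUF) = 0.008993 × 1.0477727/1.0686541 = 0.008817278 ILS per HUF.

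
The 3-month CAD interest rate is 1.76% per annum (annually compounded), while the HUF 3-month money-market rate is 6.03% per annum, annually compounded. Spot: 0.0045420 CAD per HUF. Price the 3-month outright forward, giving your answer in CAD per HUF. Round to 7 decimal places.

T = 3/12 years.
Growth of 1 CAD over T: (1 + 0.0176)^(3/12) = 1.0043713.
HUF accumulates by (1 + 0.0603)^(3/12) = 1.0147456.
CIP: F = S · (grow CAD)/(grow HUF) = 0.004542 × 1.0043713/1.0147456 = 0.004495565 CAD per HUF.

0.0044956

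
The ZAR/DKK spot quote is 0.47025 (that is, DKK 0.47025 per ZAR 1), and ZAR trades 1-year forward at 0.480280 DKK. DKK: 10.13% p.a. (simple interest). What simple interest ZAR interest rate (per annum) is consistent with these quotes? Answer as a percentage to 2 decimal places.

7.83%

T = 1 year.
CIP gives F = S · g_DKK/g_ZAR, so g_DKK/g_ZAR = 0.48028/0.47025 = 1.0213291.
DKK growth factor: 1 + 0.1013×1 = 1.101300.
That pins the ZAR growth at 1.0783008.
r = (1.0783008 − 1)/1 = 0.078301 → 7.83%.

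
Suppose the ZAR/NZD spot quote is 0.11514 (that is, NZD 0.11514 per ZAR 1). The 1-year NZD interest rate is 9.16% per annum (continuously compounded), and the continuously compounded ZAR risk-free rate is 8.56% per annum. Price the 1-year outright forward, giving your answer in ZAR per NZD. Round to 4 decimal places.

T = 1 year.
NZD accumulates by e^(0.0916×1) = 1.0959264.
ZAR accumulates by e^(0.0856×1) = 1.0893705.
Forward (NZD per ZAR) = 0.11514 × 1.0959264 / 1.0893705 = 0.1158329.
Invert for ZAR per NZD: 1 / 0.1158329 = 8.6331.

8.6331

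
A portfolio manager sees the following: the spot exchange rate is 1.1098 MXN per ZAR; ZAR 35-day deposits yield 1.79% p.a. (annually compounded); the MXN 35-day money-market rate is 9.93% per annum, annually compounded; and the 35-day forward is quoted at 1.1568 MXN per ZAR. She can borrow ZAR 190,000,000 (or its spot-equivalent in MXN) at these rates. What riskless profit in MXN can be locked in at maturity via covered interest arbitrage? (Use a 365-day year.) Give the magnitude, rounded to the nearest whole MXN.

MXN 7,381,259

T = 35/365 years.
Keep in ZAR, deliver into the forward: 190,000,000·1.00170270509·1.1568 = MXN 220,166,240.96.
Swap to MXN now, deposit: 190,000,000·1.1098·1.00911962439 = MXN 212,784,982.24.
The quoted forward overvalues ZAR, so borrow MXN, buy ZAR at spot, deposit the ZAR at 1.79%, and sell the proceeds forward at 1.1568.
Profit = 220,166,240.96 − 212,784,982.24 = MXN 7,381,259.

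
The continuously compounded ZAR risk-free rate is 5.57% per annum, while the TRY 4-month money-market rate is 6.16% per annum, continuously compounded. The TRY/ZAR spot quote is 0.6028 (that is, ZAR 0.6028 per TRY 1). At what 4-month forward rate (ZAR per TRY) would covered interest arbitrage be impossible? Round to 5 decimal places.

0.60162

T = 4/12 years.
ZAR growth factor: e^(0.0557×4/12) = 1.0187401.
TRY accumulates by e^(0.0616×4/12) = 1.0207456.
Forward (ZAR per TRY) = 0.6028 × 1.0187401 / 1.0207456 = 0.6016157.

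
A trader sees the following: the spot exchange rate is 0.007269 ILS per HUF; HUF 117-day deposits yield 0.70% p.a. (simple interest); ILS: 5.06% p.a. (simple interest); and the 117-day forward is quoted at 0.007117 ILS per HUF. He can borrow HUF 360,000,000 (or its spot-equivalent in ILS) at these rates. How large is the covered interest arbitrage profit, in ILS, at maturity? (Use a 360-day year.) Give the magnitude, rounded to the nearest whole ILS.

ILS 91,925

T = 117/360 years.
Keep in HUF, deliver into the forward: 360,000,000·1.002275·0.007117 = ILS 2,567,948.82.
Swap to ILS now, deposit: 360,000,000·0.007269·1.016445 = ILS 2,659,873.93.
The quoted forward undervalues HUF, so borrow HUF, convert to ILS at spot, deposit the ILS at 5.06%, and buy HUF forward at 0.007117 to cover the loan.
Arbitrage profit = |2,567,948.82 − 2,659,873.93| = ILS 91,925.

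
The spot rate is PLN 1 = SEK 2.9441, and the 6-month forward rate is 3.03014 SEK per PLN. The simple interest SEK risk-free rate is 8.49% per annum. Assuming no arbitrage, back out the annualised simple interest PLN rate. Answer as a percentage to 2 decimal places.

2.57%

T = 6/12 years.
CIP gives F = S · g_SEK/g_PLN, so g_SEK/g_PLN = 3.03014/2.9441 = 1.0292246.
SEK growth factor: 1 + 0.0849×6/12 = 1.042450.
So the PLN growth factor = 1.0128499.
r = (1.0128499 − 1)/(6/12) = 0.025700 → 2.57%.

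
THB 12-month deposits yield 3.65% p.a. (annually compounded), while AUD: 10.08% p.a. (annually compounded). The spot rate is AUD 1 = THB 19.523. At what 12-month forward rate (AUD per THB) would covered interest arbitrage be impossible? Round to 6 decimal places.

T = 1 year.
THB accumulates by (1 + 0.0365)^1 = 1.036500.
Growth of 1 AUD over T: (1 + 0.1008)^1 = 1.100800.
Forward (THB per AUD) = 19.523 × 1.036500 / 1.100800 = 18.38262.
Quoted the other way: 1/18.38262 = 0.054399 AUD per THB.

0.054399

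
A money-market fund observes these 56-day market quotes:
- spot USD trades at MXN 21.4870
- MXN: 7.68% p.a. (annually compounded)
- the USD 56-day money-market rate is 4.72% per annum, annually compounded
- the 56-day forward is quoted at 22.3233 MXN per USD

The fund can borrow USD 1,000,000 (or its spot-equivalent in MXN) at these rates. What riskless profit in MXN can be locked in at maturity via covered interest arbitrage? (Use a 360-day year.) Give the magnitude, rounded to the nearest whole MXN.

T = 56/360 years.
Route A — deposit USD, sell forward: 1,000,000 × 1.0072000085 × 22.3233 = MXN 22,484,027.95.
Route B — convert at spot, deposit MXN: 1,000,000 × 21.4870 × 1.0115766244 = MXN 21,735,746.93.
The quoted forward overvalues USD, so borrow MXN, buy USD at spot, deposit the USD at 4.72%, and sell the proceeds forward at 22.3233.
Profit = 22,484,027.95 − 21,735,746.93 = MXN 748,281.

MXN 748,281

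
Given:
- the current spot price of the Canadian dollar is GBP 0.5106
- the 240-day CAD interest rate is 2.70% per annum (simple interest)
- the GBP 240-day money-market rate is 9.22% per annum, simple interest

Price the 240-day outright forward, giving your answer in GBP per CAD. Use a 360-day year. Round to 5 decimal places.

0.53240

T = 240/360 years.
Growth of 1 GBP over T: 1 + 0.0922×240/360 = 1.0614667.
CAD growth factor: 1 + 0.0270×240/360 = 1.018000.
CIP: F = S · (grow GBP)/(grow CAD) = 0.5106 × 1.0614667/1.018000 = 0.5324017 GBP per CAD.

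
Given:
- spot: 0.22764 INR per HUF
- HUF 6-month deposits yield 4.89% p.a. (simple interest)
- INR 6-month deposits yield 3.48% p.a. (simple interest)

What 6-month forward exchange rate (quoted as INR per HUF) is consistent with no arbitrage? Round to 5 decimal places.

0.22607

T = 6/12 years.
INR growth factor: 1 + 0.0348×6/12 = 1.017400.
HUF growth factor: 1 + 0.0489×6/12 = 1.024450.
So F = 0.22764 × 1.017400 / 1.024450 = 0.2260734 (INR/HUF).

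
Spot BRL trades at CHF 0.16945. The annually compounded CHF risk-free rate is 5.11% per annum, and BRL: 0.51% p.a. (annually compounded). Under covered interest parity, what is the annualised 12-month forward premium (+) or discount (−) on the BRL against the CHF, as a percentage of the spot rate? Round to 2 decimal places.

+4.58%

T = 1 year.
No-arbitrage forward: 0.16945 × 1.051100 / 1.005100 = 0.17720515 CHF/BRL.
Annualised premium = (F − S)/S × (1/T) = (0.17720515 − 0.16945)/0.16945 ÷ 1 = 4.58%.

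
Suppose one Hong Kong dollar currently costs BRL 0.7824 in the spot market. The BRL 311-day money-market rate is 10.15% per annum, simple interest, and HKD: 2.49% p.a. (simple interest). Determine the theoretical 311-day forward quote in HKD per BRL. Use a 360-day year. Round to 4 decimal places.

1.2004

T = 311/360 years.
Growth of 1 BRL over T: 1 + 0.1015×311/360 = 1.0876847.
HKD growth factor: 1 + 0.0249×311/360 = 1.0215108.
Forward (BRL per HKD) = 0.7824 × 1.0876847 / 1.0215108 = 0.8330842.
Quoted the other way: 1/0.8330842 = 1.2004 HKD per BRL.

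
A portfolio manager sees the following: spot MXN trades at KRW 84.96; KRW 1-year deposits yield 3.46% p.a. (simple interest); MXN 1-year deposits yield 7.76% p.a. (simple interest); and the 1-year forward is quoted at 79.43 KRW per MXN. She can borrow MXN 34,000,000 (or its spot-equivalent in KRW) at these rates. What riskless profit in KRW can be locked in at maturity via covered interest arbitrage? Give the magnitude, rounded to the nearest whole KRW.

KRW 78,398,832

T = 1 year.
Invest the MXN and cover forward: 34,000,000 × 1.077600 × 79.43 = KRW 2,910,188,112.00.
Convert at spot and invest in KRW: 34,000,000 × 84.96 × 1.034600 = KRW 2,988,586,944.00.
The quoted forward undervalues MXN, so borrow MXN, convert to KRW at spot, deposit the KRW at 3.46%, and buy MXN forward at 79.43 to cover the loan.
Arbitrage profit = |2,910,188,112.00 − 2,988,586,944.00| = KRW 78,398,832.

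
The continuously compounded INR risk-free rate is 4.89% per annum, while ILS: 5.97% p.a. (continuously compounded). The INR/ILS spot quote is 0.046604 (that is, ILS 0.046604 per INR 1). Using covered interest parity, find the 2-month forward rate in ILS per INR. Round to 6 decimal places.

T = 2/12 years.
ILS accumulates by e^(0.0597×2/12) = 1.0099997.
INR accumulates by e^(0.0489×2/12) = 1.0081833.
So F = 0.046604 × 1.0099997 / 1.0081833 = 0.04668796 (ILS/INR).

0.046688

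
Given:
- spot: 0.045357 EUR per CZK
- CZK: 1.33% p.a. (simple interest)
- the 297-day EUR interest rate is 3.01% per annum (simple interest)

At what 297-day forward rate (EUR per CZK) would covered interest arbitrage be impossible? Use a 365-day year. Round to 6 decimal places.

0.045970

T = 297/365 years.
EUR accumulates by 1 + 0.0301×297/365 = 1.0244923.
Growth of 1 CZK over T: 1 + 0.0133×297/365 = 1.0108222.
Forward (EUR per CZK) = 0.045357 × 1.0244923 / 1.0108222 = 0.04597040.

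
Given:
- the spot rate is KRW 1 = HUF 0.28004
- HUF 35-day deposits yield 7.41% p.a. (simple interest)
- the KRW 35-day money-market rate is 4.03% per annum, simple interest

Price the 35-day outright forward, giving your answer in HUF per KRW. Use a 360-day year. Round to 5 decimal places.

T = 35/360 years.
HUF growth factor: 1 + 0.0741×35/360 = 1.0072042.
KRW growth factor: 1 + 0.0403×35/360 = 1.0039181.
So F = 0.28004 × 1.0072042 / 1.0039181 = 0.2809566 (HUF/KRW).

0.28096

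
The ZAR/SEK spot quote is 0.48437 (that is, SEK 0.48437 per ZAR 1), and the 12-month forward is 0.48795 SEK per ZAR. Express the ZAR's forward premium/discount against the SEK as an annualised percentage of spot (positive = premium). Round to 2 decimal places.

T = 1 year.
Period premium: (0.48795 − 0.48437)/0.48437 = 0.0073910.
Annualise by dividing by T: 0.0073910 / 1 = 0.007391 → 0.74%.

+0.74%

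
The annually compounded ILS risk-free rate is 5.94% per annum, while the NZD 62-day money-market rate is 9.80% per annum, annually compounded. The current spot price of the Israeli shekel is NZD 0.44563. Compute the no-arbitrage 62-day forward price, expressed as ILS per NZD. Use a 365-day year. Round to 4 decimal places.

2.2304

T = 62/365 years.
NZD accumulates by (1 + 0.0980)^(62/365) = 1.0160073.
ILS accumulates by (1 + 0.0594)^(62/365) = 1.0098497.
Forward (NZD per ILS) = 0.44563 × 1.0160073 / 1.0098497 = 0.4483472.
Invert for ILS per NZD: 1 / 0.4483472 = 2.2304.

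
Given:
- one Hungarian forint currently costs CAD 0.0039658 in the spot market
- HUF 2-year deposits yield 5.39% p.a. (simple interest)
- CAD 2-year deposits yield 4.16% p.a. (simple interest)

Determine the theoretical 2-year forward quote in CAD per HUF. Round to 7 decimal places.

0.0038777

T = 2 years.
CAD accumulates by 1 + 0.0416×2 = 1.083200.
Growth of 1 HUF over T: 1 + 0.0539×2 = 1.107800.
CIP: F = S · (grow CAD)/(grow HUF) = 0.0039658 × 1.083200/1.107800 = 0.003877735 CAD per HUF.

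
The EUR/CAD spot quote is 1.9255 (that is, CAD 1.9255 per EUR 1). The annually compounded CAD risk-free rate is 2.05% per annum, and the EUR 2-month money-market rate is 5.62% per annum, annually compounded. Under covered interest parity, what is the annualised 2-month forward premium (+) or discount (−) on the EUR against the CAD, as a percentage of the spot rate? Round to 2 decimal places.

-3.43%

T = 2/12 years.
F = S · g_CAD/g_EUR = 1.9255 × 1.0033878/1.0091546 = 1.9144968.
Annualised premium = (F − S)/S × (1/T) = (1.9144968 − 1.9255)/1.9255 ÷ (2/12) = -3.43%.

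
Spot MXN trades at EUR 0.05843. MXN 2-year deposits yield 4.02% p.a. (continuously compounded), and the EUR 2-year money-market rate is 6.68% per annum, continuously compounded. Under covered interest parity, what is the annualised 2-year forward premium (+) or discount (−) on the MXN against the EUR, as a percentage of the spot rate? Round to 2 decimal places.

T = 2 years.
CIP forward (EUR per MXN) = 0.05843 × 1.1429356/1.0837205 = 0.06162265.
(F − S)/S ÷ T = (0.06162265 − 0.05843)/0.05843/2 = 0.027320 → 2.73%.

+2.73%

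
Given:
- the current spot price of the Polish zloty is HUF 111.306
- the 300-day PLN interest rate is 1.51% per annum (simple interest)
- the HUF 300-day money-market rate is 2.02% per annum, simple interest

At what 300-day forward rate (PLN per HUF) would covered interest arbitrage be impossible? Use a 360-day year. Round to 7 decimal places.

T = 300/360 years.
HUF growth factor: 1 + 0.0202×300/360 = 1.0168333.
PLN accumulates by 1 + 0.0151×300/360 = 1.0125833.
So F = 111.306 × 1.0168333 / 1.0125833 = 111.7732 (HUF/PLN).
Invert for PLN per HUF: 1 / 111.7732 = 0.0089467.

0.0089467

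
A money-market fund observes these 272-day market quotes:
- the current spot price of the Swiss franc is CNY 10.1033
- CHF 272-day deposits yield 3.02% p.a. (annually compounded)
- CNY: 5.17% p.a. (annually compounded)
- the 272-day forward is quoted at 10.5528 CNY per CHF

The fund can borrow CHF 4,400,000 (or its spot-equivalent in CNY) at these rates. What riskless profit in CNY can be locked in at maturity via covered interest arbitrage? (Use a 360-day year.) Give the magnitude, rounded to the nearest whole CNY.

T = 272/360 years.
Route A — deposit CHF, sell forward: 4,400,000 × 1.0227345924 × 10.5528 = CNY 47,487,939.87.
Route B — convert at spot, deposit CNY: 4,400,000 × 10.1033 × 1.0388205373 = CNY 46,180,268.35.
The quoted forward overvalues CHF, so borrow CNY, buy CHF at spot, deposit the CHF at 3.02%, and sell the proceeds forward at 10.5528.
The gap between the two covered legs is CNY 1,307,672.

CNY 1,307,672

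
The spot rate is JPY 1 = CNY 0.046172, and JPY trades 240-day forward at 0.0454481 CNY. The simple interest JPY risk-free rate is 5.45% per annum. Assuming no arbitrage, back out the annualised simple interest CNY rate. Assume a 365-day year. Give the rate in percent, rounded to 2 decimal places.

2.98%

T = 240/365 years.
By CIP, F/S equals the CNY-to-JPY growth ratio: 0.0454481/0.046172 = 0.9843217.
The JPY side grows by 1 + 0.0545×240/365 = 1.0358356.
That pins the CNY growth at 1.0195955.
(1.0195955 − 1)/T = 0.029801, i.e. 2.98%.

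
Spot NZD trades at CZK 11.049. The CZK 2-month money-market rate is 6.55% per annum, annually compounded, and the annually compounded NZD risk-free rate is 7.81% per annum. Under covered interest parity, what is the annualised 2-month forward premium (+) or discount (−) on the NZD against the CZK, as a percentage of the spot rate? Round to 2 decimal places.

T = 2/12 years.
CIP forward (CZK per NZD) = 11.049 × 1.0106301/1.0126122 = 11.027373.
(F − S)/S ÷ T = (11.027373 − 11.049)/11.049/(2/12) = -0.011744 → -1.17%.

-1.17%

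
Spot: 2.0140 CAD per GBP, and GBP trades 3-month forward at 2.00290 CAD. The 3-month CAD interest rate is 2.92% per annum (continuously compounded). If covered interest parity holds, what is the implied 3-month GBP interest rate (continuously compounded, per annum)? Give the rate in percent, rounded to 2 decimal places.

T = 3/12 years.
F/S = 2.0029/2.014 = 0.9944886 = (growth of CAD) / (growth of GBP).
The CAD side grows by e^(0.0292×3/12) = 1.0073267.
So the GBP growth factor = 1.0129092.
Take logs: ln 1.0129092 / (3/12) = 0.051306, so 5.13%.

5.13%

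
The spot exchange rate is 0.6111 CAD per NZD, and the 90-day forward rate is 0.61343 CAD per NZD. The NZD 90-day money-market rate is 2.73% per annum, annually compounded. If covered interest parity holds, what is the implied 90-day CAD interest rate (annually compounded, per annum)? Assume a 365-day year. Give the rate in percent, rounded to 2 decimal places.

4.33%

T = 90/365 years.
CIP gives F = S · g_CAD/g_NZD, so g_CAD/g_NZD = 0.61343/0.6111 = 1.0038128.
The NZD side grows by (1 + 0.0273)^(90/365) = 1.0066634.
That pins the CAD growth at 1.0105016.
Annualise: 1.0105016^(365/90) − 1 = 0.043278 = 4.33%.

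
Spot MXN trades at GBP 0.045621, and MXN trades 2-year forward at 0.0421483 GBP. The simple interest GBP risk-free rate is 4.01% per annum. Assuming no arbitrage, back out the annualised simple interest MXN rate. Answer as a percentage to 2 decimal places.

T = 2 years.
CIP gives F = S · g_GBP/g_MXN, so g_GBP/g_MXN = 0.0421483/0.045621 = 0.9238794.
GBP growth factor: 1 + 0.0401×2 = 1.080200.
That pins the MXN growth at 1.1692002.
(1.1692002 − 1)/T = 0.084600, i.e. 8.46%.

8.46%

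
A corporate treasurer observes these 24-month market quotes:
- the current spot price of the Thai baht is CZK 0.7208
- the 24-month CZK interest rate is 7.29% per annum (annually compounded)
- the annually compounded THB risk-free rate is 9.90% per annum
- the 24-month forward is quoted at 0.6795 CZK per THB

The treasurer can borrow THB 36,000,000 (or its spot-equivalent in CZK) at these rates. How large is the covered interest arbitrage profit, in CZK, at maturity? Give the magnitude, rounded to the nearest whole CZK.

T = 2 years.
Keep in THB, deliver into the forward: 36,000,000·1.207801·0.6795 = CZK 29,545,228.06.
Swap to CZK now, deposit: 36,000,000·0.7208·1.15111441 = CZK 29,870,037.60.
The quoted forward undervalues THB, so borrow THB, convert to CZK at spot, deposit the CZK at 7.29%, and buy THB forward at 0.6795 to cover the loan.
The gap between the two covered legs is CZK 324,810.

CZK 324,810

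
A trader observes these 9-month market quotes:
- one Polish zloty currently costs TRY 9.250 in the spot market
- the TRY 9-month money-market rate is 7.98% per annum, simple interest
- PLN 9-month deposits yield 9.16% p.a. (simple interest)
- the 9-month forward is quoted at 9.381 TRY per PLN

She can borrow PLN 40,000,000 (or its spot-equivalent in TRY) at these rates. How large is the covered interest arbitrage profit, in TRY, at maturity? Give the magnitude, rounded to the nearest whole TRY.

TRY 8,874,488

T = 9/12 years.
Route A — deposit PLN, sell forward: 40,000,000 × 1.068700 × 9.381 = TRY 401,018,988.00.
Route B — convert at spot, deposit TRY: 40,000,000 × 9.250 × 1.059850 = TRY 392,144,500.00.
The quoted forward overvalues PLN, so borrow TRY, buy PLN at spot, deposit the PLN at 9.16%, and sell the proceeds forward at 9.381.
The gap between the two covered legs is TRY 8,874,488.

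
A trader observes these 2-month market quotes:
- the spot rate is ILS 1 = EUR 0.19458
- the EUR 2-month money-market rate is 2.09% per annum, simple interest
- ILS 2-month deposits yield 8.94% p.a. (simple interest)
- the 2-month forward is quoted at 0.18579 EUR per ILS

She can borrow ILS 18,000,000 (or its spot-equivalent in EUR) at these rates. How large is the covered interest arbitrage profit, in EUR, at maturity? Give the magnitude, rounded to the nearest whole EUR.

T = 2/12 years.
Keep in ILS, deliver into the forward: 18,000,000·1.014900·0.18579 = EUR 3,394,048.88.
Swap to EUR now, deposit: 18,000,000·0.19458·1.003483333 = EUR 3,514,640.16.
The quoted forward undervalues ILS, so borrow ILS, convert to EUR at spot, deposit the EUR at 2.09%, and buy ILS forward at 0.18579 to cover the loan.
Arbitrage profit = |3,394,048.88 − 3,514,640.16| = EUR 120,591.

EUR 120,591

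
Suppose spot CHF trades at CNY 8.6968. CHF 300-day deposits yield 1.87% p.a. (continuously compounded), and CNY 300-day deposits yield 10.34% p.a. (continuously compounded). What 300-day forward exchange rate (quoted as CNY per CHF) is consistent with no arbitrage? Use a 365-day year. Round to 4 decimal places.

9.3238

T = 300/365 years.
CNY growth factor: e^(0.1034×300/365) = 1.0887022.
Growth of 1 CHF over T: e^(0.0187×300/365) = 1.0154886.
So F = 8.6968 × 1.0887022 / 1.0154886 = 9.323812 (CNY/CHF).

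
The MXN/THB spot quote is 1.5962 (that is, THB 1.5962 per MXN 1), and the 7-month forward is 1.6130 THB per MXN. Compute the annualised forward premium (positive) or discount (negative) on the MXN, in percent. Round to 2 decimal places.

+1.80%

T = 7/12 years.
Period premium: (1.6130 − 1.5962)/1.5962 = 0.0105250.
Per annum: 0.0105250 / (7/12) = 0.018043 = 1.80%.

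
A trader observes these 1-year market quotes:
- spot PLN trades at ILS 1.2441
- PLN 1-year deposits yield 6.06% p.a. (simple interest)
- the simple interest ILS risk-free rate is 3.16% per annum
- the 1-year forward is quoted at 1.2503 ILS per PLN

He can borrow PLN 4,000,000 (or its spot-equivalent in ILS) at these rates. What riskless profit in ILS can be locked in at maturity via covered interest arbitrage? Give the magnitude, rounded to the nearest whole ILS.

T = 1 year.
Keep in PLN, deliver into the forward: 4,000,000·1.060600·1.2503 = ILS 5,304,272.72.
Swap to ILS now, deposit: 4,000,000·1.2441·1.031600 = ILS 5,133,654.24.
The quoted forward overvalues PLN, so borrow ILS, buy PLN at spot, deposit the PLN at 6.06%, and sell the proceeds forward at 1.2503.
Arbitrage profit = |5,304,272.72 − 5,133,654.24| = ILS 170,618.

ILS 170,618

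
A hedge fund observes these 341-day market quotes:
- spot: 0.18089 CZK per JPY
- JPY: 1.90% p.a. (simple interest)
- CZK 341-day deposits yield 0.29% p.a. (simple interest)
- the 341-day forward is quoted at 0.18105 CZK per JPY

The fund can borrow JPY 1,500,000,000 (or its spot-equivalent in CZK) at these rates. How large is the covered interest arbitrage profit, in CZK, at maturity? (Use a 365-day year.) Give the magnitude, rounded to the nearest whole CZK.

CZK 4,325,510

T = 341/365 years.
Route A — deposit JPY, sell forward: 1,500,000,000 × 1.01775068493 × 0.18105 = CZK 276,395,642.26.
Route B — convert at spot, deposit CZK: 1,500,000,000 × 0.18089 × 1.00270931507 = CZK 272,070,132.00.
The quoted forward overvalues JPY, so borrow CZK, buy JPY at spot, deposit the JPY at 1.90%, and sell the proceeds forward at 0.18105.
Profit = 276,395,642.26 − 272,070,132.00 = CZK 4,325,510.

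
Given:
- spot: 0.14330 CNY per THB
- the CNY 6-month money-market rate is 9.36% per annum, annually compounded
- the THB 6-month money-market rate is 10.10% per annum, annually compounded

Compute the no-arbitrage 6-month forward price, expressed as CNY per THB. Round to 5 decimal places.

0.14282

T = 6/12 years.
CNY growth factor: (1 + 0.0936)^(6/12) = 1.0457533.
Growth of 1 THB over T: (1 + 0.1010)^(6/12) = 1.0492855.
Forward (CNY per THB) = 0.1433 × 1.0457533 / 1.0492855 = 0.1428176.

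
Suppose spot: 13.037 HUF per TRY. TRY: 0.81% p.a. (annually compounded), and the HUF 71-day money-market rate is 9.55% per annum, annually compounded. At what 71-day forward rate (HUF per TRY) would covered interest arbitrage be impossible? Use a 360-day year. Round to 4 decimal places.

13.2525

T = 71/360 years.
HUF growth factor: (1 + 0.0955)^(71/360) = 1.01815159.
TRY growth factor: (1 + 0.0081)^(71/360) = 1.00159233.
So F = 13.037 × 1.01815159 / 1.00159233 = 13.252540 (HUF/TRY).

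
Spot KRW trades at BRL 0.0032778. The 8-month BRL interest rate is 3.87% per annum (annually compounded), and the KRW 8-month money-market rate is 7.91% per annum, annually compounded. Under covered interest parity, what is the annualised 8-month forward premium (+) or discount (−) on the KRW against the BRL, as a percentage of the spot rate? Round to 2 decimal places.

T = 8/12 years.
No-arbitrage forward: 0.0032778 × 1.0256364 / 1.0520615 = 0.0031954700 BRL/KRW.
Annualised premium = (F − S)/S × (1/T) = (0.0031954700 − 0.0032778)/0.0032778 ÷ (8/12) = -3.77%.

-3.77%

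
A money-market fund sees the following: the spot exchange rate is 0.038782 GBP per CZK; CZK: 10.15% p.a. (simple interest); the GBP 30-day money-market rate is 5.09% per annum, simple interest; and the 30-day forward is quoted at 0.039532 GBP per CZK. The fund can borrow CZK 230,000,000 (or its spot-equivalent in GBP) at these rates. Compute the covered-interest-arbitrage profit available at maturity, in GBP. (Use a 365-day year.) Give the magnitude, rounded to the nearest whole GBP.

T = 30/365 years.
Route A — deposit CZK, sell forward: 230,000,000 × 1.008342466 × 0.039532 = GBP 9,168,212.70.
Route B — convert at spot, deposit GBP: 230,000,000 × 0.038782 × 1.004183562 = GBP 8,957,176.79.
The quoted forward overvalues CZK, so borrow GBP, buy CZK at spot, deposit the CZK at 10.15%, and sell the proceeds forward at 0.039532.
Arbitrage profit = |9,168,212.70 − 8,957,176.79| = GBP 211,036.

GBP 211,036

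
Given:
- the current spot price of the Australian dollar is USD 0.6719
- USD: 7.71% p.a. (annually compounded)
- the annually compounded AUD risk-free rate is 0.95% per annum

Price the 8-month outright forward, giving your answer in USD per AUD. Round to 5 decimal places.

T = 8/12 years.
Growth of 1 USD over T: (1 + 0.0771)^(8/12) = 1.0507612.
AUD growth factor: (1 + 0.0095)^(8/12) = 1.0063233.
Forward (USD per AUD) = 0.6719 × 1.0507612 / 1.0063233 = 0.7015702.

0.70157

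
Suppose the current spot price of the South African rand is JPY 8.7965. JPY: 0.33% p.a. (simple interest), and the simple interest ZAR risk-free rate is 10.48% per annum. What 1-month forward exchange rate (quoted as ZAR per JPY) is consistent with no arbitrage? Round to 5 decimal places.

0.11464

T = 1/12 years.
Growth of 1 JPY over T: 1 + 0.0033×1/12 = 1.000275.
ZAR accumulates by 1 + 0.1048×1/12 = 1.0087333.
Forward (JPY per ZAR) = 8.7965 × 1.000275 / 1.0087333 = 8.722741.
Quoted the other way: 1/8.722741 = 0.11464 ZAR per JPY.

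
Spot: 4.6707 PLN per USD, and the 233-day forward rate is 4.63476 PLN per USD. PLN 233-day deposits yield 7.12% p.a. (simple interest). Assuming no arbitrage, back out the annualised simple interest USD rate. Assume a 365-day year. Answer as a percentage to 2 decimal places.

T = 233/365 years.
CIP gives F = S · g_PLN/g_USD, so g_PLN/g_USD = 4.63476/4.6707 = 0.9923052.
PLN growth factor: 1 + 0.0712×233/365 = 1.045451.
That pins the USD growth at 1.0535579.
r = (1.0535579 − 1)/(233/365) = 0.083900 → 8.39%.

8.39%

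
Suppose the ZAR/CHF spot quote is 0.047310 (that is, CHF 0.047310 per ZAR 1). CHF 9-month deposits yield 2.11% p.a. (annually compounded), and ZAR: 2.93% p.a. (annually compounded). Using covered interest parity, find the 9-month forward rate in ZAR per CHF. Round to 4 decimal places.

21.2644

T = 9/12 years.
Growth of 1 CHF over T: (1 + 0.0211)^(9/12) = 1.01578362.
Growth of 1 ZAR over T: (1 + 0.0293)^(9/12) = 1.02189548.
Forward (CHF per ZAR) = 0.04731 × 1.01578362 / 1.02189548 = 0.047027043.
Quoted the other way: 1/0.047027043 = 21.2644 ZAR per CHF.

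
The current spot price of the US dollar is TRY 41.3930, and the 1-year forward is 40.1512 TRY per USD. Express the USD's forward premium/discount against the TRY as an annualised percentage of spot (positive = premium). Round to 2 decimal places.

-3.00%

T = 1 year.
USD trades forward at -3.00002% vs spot over the period.
×(1/T) gives -3.00% p.a.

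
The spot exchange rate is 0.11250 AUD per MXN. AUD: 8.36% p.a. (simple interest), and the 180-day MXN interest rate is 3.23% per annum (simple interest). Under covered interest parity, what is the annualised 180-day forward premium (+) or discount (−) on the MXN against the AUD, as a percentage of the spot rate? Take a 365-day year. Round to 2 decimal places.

+5.05%

T = 180/365 years.
F = S · g_AUD/g_MXN = 0.1125 × 1.0412274/1.0159288 = 0.11530147.
Annualised premium = (F − S)/S × (1/T) = (0.11530147 − 0.1125)/0.1125 ÷ (180/365) = 5.05%.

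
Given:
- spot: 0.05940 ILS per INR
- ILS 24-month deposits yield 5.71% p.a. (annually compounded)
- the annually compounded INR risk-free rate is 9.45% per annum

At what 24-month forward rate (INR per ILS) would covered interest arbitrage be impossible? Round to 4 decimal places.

18.0473

T = 2 years.
ILS growth factor: (1 + 0.0571)^2 = 1.11746041.
Growth of 1 INR over T: (1 + 0.0945)^2 = 1.19793025.
CIP: F = S · (grow ILS)/(grow INR) = 0.0594 × 1.11746041/1.19793025 = 0.055409861 ILS per INR.
Quoted the other way: 1/0.055409861 = 18.0473 INR per ILS.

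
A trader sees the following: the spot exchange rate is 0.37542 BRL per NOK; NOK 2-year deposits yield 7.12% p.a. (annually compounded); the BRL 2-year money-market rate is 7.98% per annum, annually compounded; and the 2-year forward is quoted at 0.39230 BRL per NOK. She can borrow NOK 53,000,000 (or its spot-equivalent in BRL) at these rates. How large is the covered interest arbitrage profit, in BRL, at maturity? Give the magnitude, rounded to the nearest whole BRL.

BRL 658,501

T = 2 years.
Keep in NOK, deliver into the forward: 53,000,000·1.14746944·0.39230 = BRL 23,858,069.85.
Swap to BRL now, deposit: 53,000,000·0.37542·1.16596804 = BRL 23,199,569.24.
The quoted forward overvalues NOK, so borrow BRL, buy NOK at spot, deposit the NOK at 7.12%, and sell the proceeds forward at 0.39230.
Profit = 23,858,069.85 − 23,199,569.24 = BRL 658,501.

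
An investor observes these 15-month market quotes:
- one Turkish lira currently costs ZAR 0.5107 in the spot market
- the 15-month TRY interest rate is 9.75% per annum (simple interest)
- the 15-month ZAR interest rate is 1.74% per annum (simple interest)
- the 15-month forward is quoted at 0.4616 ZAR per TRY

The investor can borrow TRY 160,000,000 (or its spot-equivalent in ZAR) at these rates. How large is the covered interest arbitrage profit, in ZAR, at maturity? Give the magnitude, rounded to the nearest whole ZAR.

ZAR 632,036

T = 15/12 years.
Route A — deposit TRY, sell forward: 160,000,000 × 1.121875 × 0.4616 = ZAR 82,857,200.00.
Route B — convert at spot, deposit ZAR: 160,000,000 × 0.5107 × 1.021750 = ZAR 83,489,236.00.
The quoted forward undervalues TRY, so borrow TRY, convert to ZAR at spot, deposit the ZAR at 1.74%, and buy TRY forward at 0.4616 to cover the loan.
The gap between the two covered legs is ZAR 632,036.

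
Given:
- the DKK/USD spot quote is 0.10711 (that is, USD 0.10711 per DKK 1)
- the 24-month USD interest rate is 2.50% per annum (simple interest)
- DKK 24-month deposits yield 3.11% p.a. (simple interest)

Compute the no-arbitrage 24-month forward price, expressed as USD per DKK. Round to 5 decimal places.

T = 2 years.
Growth of 1 USD over T: 1 + 0.0250×2 = 1.050000.
DKK growth factor: 1 + 0.0311×2 = 1.062200.
So F = 0.10711 × 1.050000 / 1.062200 = 0.1058798 (USD/DKK).

0.10588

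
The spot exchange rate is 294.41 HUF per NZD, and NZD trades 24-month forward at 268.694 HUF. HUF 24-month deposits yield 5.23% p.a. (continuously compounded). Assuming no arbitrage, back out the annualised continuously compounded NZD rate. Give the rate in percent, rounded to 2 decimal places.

T = 2 years.
F/S = 268.694/294.41 = 0.9126524 = (growth of HUF) / (growth of NZD).
HUF growth factor: e^(0.0523×2) = 1.1102664.
Hence g_NZD = 1.2165271.
Take logs: ln 1.2165271 / 2 = 0.098000, so 9.80%.

9.80%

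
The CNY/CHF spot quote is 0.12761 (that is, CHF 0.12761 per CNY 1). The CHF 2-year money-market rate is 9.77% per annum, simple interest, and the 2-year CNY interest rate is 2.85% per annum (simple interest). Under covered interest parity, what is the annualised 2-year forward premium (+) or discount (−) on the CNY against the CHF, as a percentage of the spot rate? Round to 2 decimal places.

T = 2 years.
CIP forward (CHF per CNY) = 0.12761 × 1.195400/1.057000 = 0.14431882.
Annualised premium = (F − S)/S × (1/T) = (0.14431882 − 0.12761)/0.12761 ÷ 2 = 6.55%.

+6.55%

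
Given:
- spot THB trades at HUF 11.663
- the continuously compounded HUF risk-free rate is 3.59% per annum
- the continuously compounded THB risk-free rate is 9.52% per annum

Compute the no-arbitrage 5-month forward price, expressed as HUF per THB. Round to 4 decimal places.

11.3784

T = 5/12 years.
HUF accumulates by e^(0.0359×5/12) = 1.01507077.
THB growth factor: e^(0.0952×5/12) = 1.0404639.
So F = 11.663 × 1.01507077 / 1.0404639 = 11.378358 (HUF/THB).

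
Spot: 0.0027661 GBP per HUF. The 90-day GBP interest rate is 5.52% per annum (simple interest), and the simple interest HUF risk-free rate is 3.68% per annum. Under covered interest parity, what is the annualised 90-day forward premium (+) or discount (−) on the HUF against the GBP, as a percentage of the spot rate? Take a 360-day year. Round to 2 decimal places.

+1.82%

T = 90/360 years.
CIP forward (GBP per HUF) = 0.0027661 × 1.013800/1.009200 = 0.0027787081.
(F − S)/S ÷ T = (0.0027787081 − 0.0027661)/0.0027661/(90/360) = 0.018232 → 1.82%.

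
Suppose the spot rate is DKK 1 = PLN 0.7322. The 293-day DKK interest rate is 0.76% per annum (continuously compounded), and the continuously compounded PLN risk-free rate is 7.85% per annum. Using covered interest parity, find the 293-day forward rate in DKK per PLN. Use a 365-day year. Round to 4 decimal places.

T = 293/365 years.
PLN growth factor: e^(0.0785×293/365) = 1.0650429.
DKK growth factor: e^(0.0076×293/365) = 1.0061195.
Forward (PLN per DKK) = 0.7322 × 1.0650429 / 1.0061195 = 0.7750813.
Quoted the other way: 1/0.7750813 = 1.2902 DKK per PLN.

1.2902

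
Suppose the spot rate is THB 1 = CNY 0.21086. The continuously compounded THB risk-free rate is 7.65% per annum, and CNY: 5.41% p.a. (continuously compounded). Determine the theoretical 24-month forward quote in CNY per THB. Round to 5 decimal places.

0.20162

T = 2 years.
CNY growth factor: e^(0.0541×2) = 1.1142706.
Growth of 1 THB over T: e^(0.0765×2) = 1.165325.
Forward (CNY per THB) = 0.21086 × 1.1142706 / 1.165325 = 0.2016219.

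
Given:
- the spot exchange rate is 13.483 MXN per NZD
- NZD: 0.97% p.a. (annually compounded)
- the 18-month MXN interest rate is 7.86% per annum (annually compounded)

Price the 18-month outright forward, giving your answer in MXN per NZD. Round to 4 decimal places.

14.8864

T = 18/12 years.
MXN accumulates by (1 + 0.0786)^(18/12) = 1.12018725.
NZD growth factor: (1 + 0.0097)^(18/12) = 1.01458523.
So F = 13.483 × 1.12018725 / 1.01458523 = 14.886364 (MXN/NZD).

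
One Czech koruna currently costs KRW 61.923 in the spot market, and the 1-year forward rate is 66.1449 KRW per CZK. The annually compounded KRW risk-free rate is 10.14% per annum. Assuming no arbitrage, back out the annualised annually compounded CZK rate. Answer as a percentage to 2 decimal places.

3.11%

T = 1 year.
CIP gives F = S · g_KRW/g_CZK, so g_KRW/g_CZK = 66.1449/61.923 = 1.0681798.
KRW growth factor: (1 + 0.1014)^1 = 1.101400.
That pins the CZK growth at 1.0310998.
Annualise: 1.0310998^(1/1) − 1 = 0.031100 = 3.11%.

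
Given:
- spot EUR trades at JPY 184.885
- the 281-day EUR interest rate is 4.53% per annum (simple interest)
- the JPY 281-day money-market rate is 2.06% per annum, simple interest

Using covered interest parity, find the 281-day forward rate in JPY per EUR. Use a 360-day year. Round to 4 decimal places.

181.4422

T = 281/360 years.
JPY accumulates by 1 + 0.0206×281/360 = 1.016079444.
Growth of 1 EUR over T: 1 + 0.0453×281/360 = 1.035359167.
CIP: F = S · (grow JPY)/(grow EUR) = 184.885 × 1.016079444/1.035359167 = 181.442203 JPY per EUR.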